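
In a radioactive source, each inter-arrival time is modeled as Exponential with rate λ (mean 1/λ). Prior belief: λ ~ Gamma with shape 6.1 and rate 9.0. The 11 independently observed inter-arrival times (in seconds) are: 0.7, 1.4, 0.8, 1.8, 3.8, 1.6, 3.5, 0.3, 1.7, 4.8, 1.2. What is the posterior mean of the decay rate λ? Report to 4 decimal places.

0.5588

With a Gamma(shape α, rate β) prior on the exponential rate λ, the posterior after n observations with total T = Σxᵢ is Gamma(α+n, β+T).
Sum of observations T = 21.6 seconds; n = 11.
Posterior: Gamma(6.1+11, 9.0+21.6) = Gamma(17.1, 30.6).
Posterior mean of λ = α/β = 17.1/30.6 = 0.5588.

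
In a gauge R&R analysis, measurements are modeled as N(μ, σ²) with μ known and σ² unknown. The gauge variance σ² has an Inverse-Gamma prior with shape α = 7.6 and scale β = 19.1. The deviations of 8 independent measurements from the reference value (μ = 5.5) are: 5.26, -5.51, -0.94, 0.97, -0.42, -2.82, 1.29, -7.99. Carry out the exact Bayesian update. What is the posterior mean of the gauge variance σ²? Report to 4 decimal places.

8.0984

With known mean μ and an Inverse-Gamma(α, β) prior on σ², the Normal likelihood is conjugate: posterior is Inv-Gamma(α + n/2, β + Σ(xᵢ−μ)²/2).
Σ(xᵢ−μ)² = (5.26)² + (-5.51)² + (-0.94)² + (0.97)² + (-0.42)² + (-2.82)² + (1.29)² + (-7.99)² = 133.4852.
Posterior: Inv-Gamma(7.6 + 8/2, 19.1 + 133.4852/2) = Inv-Gamma(11.60, 85.84260).
E[σ²|data] = β/(α−1) = 85.84260/10.60 = 8.0984.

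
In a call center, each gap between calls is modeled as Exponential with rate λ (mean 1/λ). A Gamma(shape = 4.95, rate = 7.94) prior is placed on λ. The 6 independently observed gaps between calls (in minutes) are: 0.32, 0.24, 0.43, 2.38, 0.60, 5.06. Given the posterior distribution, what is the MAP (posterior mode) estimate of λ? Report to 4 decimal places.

0.5863

With a Gamma(shape α, rate β) prior on the exponential rate λ, the posterior after n observations with total T = Σxᵢ is Gamma(α+n, β+T).
Sum of observations T = 9.03 minutes; n = 6.
Posterior: Gamma(4.95+6, 7.94+9.03) = Gamma(10.95, 16.97).
Mode = (α−1)/β = 0.5863.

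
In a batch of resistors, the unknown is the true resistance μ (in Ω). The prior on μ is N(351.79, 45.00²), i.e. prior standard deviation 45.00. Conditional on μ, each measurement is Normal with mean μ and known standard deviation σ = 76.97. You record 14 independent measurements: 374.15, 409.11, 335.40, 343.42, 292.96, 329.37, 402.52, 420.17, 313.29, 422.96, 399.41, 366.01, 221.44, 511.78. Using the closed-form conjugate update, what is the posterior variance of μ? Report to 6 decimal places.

For Normal data with known variance σ², a Normal(μ₀, σ₀²) prior on μ is conjugate. Posterior precision = 1/σ₀² + n/σ²; posterior mean is the precision-weighted average of μ₀ and x̄.
σ₀² = 45.00² = 2025, σ² = 76.97² = 5924.3809; σ² + n·σ₀² = 5924.3809 + 14·2025 = 34274.3809.
Posterior precision = 1/σ₀² + n/σ² = 1/2025 + 14/5924.3809 = (σ² + n·σ₀²)/(σ₀²σ²) = 34274.3809/(2025·5924.3809); posterior variance σₙ² = σ₀²σ²/(σ² + n·σ₀²) = 2025·5924.3809/34274.3809 = 350.024450.

350.024450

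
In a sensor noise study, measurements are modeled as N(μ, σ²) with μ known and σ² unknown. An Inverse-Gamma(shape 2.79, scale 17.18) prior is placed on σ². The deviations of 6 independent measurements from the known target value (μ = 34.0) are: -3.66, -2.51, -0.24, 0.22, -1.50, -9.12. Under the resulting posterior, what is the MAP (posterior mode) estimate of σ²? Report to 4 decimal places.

With known mean μ and an Inverse-Gamma(α, β) prior on σ², the Normal likelihood is conjugate: posterior is Inv-Gamma(α + n/2, β + Σ(xᵢ−μ)²/2).
Σ(xᵢ−μ)² = (-3.66)² + (-2.51)² + (-0.24)² + (0.22)² + (-1.50)² + (-9.12)² = 105.2261.
Posterior: Inv-Gamma(2.79 + 6/2, 17.18 + 105.2261/2) = Inv-Gamma(5.79, 69.79305).
Mode = β/(α+1) = 69.79305/6.79 = 10.2788.

10.2788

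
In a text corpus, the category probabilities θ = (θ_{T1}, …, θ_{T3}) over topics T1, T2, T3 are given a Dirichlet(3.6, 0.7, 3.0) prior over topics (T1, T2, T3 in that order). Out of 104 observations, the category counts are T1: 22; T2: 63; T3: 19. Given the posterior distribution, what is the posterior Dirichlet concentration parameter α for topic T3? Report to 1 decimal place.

22.0

The Dirichlet prior is conjugate to the Multinomial likelihood: each posterior αⱼ = prior αⱼ + observed count nⱼ.
Posterior concentration: (25.6, 63.7, 22.0), total = 111.3.
α_{T3} = 3.0 + 19 = 22.0.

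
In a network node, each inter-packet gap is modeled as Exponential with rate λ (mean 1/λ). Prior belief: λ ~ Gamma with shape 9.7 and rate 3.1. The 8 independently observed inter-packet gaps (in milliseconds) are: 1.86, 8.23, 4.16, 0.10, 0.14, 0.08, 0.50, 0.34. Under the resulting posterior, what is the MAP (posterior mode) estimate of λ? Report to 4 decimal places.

With a Gamma(shape α, rate β) prior on the exponential rate λ, the posterior after n observations with total T = Σxᵢ is Gamma(α+n, β+T).
Sum of observations T = 15.41 milliseconds; n = 8.
Posterior: Gamma(9.7+8, 3.1+15.41) = Gamma(17.7, 18.51).
Mode = (α−1)/β = 0.9022.

0.9022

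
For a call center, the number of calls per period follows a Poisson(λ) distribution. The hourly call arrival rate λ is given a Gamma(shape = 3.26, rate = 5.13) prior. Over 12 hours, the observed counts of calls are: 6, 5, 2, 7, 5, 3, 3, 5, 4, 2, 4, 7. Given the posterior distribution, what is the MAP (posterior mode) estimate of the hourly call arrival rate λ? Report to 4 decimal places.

With a Gamma(shape α, rate β) prior, the Poisson likelihood is conjugate: the posterior is Gamma(α + ΣXᵢ, β + n).
Sum of counts S = 53 over n = 12 hours.
Posterior: Gamma(α+S, β+n) = Gamma(3.26+53, 5.13+12) = Gamma(56.26, 17.13).
Mode of Gamma(α,β) for α≥1 is (α−1)/β = 55.26/17.13 = 3.2259.

3.2259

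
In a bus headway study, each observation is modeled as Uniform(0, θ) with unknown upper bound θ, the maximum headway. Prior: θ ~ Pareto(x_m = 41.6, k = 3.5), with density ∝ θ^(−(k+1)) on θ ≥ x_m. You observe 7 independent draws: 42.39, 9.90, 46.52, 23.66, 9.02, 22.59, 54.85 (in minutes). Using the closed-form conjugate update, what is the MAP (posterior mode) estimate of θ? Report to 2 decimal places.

A Pareto(scale x_m, shape k) prior on the upper bound θ of Uniform(0, θ) is conjugate: posterior is Pareto(max(x_m, max xᵢ), k + n).
Sample maximum = 54.85; prior scale x_m = 41.6 → posterior scale = max = 54.85.
Posterior shape = 3.5 + 7 = 10.5.
The Pareto density is decreasing on [x_m, ∞), so the mode is x_m = 54.85.

54.85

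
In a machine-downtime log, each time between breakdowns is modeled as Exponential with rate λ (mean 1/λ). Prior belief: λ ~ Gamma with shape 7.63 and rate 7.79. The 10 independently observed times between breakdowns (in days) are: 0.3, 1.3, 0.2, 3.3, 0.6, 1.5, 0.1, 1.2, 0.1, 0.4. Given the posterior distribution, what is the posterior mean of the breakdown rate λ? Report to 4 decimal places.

1.0500

With a Gamma(shape α, rate β) prior on the exponential rate λ, the posterior after n observations with total T = Σxᵢ is Gamma(α+n, β+T).
Sum of observations T = 9.0 days; n = 10.
Posterior: Gamma(7.63+10, 7.79+9.0) = Gamma(17.63, 16.79).
Posterior mean of λ = α/β = 17.63/16.79 = 1.0500.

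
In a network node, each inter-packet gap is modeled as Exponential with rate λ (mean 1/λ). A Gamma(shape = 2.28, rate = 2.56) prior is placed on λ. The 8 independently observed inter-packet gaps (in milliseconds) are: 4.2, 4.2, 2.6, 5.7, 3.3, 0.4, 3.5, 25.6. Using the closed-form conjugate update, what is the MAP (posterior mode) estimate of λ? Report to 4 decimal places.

With a Gamma(shape α, rate β) prior on the exponential rate λ, the posterior after n observations with total T = Σxᵢ is Gamma(α+n, β+T).
Sum of observations T = 49.5 milliseconds; n = 8.
Posterior: Gamma(2.28+8, 2.56+49.5) = Gamma(10.28, 52.06).
Mode = (α−1)/β = 0.1783.

0.1783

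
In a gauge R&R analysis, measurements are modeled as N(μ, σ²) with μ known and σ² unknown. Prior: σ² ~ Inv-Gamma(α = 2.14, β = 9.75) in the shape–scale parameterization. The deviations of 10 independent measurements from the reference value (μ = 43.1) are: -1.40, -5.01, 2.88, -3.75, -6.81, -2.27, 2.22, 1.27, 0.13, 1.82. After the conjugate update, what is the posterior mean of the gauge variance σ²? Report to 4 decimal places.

10.6121

With known mean μ and an Inverse-Gamma(α, β) prior on σ², the Normal likelihood is conjugate: posterior is Inv-Gamma(α + n/2, β + Σ(xᵢ−μ)²/2).
Σ(xᵢ−μ)² = (-1.40)² + (-5.01)² + (2.88)² + (-3.75)² + (-6.81)² + (-2.27)² + (2.22)² + (1.27)² + (0.13)² + (1.82)² = 110.8166.
Posterior: Inv-Gamma(2.14 + 10/2, 9.75 + 110.8166/2) = Inv-Gamma(7.14, 65.15830).
E[σ²|data] = β/(α−1) = 65.15830/6.14 = 10.6121.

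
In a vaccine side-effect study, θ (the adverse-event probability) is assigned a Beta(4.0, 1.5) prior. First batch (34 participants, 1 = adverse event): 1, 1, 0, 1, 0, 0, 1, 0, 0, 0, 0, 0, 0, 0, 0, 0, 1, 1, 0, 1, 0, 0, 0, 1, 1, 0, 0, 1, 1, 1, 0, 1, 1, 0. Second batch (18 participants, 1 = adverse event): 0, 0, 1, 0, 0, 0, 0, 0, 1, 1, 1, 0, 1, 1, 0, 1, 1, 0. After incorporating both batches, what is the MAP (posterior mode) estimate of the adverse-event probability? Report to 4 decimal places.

The Beta prior is conjugate to a Binomial/Bernoulli likelihood; the update adds successes to α and failures to β.
After batch 1: Beta(4.0+14, 1.5+20) = Beta(18.0, 21.5).
After batch 2: Beta(18.0+8, 21.5+10) = Beta(26.0, 31.5).
Mode of Beta(a,b) for a,b>1 is (a−1)/(a+b−2) = 25.0/55.5 = 0.4505.

0.4505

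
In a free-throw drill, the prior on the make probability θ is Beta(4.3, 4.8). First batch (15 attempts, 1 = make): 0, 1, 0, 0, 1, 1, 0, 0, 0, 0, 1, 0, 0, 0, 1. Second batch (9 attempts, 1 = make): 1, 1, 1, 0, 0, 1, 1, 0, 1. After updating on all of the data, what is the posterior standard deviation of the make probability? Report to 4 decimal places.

The Beta prior is conjugate to a Binomial/Bernoulli likelihood; the update adds successes to α and failures to β.
After batch 1: Beta(4.3+5, 4.8+10) = Beta(9.3, 14.8).
After batch 2: Beta(9.3+6, 14.8+3) = Beta(15.3, 17.8).
Var = αβ/((α+β)²(α+β+1)) = 15.3·17.8/(33.1²·34.1) = 0.00728956; SD = √0.00728956 = 0.0854.

0.0854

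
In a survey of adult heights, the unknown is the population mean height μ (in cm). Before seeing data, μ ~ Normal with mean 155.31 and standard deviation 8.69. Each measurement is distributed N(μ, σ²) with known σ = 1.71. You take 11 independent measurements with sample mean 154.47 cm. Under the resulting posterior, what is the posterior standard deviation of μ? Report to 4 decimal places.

0.5147

For Normal data with known variance σ², a Normal(μ₀, σ₀²) prior on μ is conjugate. Posterior precision = 1/σ₀² + n/σ²; posterior mean is the precision-weighted average of μ₀ and x̄.
σ₀² = 8.69² = 75.5161, σ² = 1.71² = 2.9241; σ² + n·σ₀² = 2.9241 + 11·75.5161 = 833.6012.
Posterior precision = 1/σ₀² + n/σ² = 1/75.5161 + 11/2.9241 = (σ² + n·σ₀²)/(σ₀²σ²) = 833.6012/(75.5161·2.9241); posterior variance σₙ² = σ₀²σ²/(σ² + n·σ₀²) = 75.5161·2.9241/833.6012 = 0.264895.
Posterior SD = √σₙ² = √(75.5161·2.9241/833.6012) = 0.5147.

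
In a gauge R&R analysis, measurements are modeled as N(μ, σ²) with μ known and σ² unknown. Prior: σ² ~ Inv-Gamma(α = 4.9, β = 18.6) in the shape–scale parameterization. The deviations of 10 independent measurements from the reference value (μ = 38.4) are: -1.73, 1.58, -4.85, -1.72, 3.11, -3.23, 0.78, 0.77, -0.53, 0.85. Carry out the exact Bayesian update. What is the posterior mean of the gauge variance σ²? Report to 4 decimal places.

5.1393

With known mean μ and an Inverse-Gamma(α, β) prior on σ², the Normal likelihood is conjugate: posterior is Inv-Gamma(α + n/2, β + Σ(xᵢ−μ)²/2).
Σ(xᵢ−μ)² = (-1.73)² + (1.58)² + (-4.85)² + (-1.72)² + (3.11)² + (-3.23)² + (0.78)² + (0.77)² + (-0.53)² + (0.85)² = 54.2799.
Posterior: Inv-Gamma(4.9 + 10/2, 18.6 + 54.2799/2) = Inv-Gamma(9.90, 45.73995).
E[σ²|data] = β/(α−1) = 45.73995/8.90 = 5.1393.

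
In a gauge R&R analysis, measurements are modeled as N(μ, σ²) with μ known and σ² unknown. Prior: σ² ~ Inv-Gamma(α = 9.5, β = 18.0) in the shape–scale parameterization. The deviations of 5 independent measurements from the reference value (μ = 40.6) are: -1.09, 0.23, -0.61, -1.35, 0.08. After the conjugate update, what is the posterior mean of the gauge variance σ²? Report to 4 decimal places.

1.7928

With known mean μ and an Inverse-Gamma(α, β) prior on σ², the Normal likelihood is conjugate: posterior is Inv-Gamma(α + n/2, β + Σ(xᵢ−μ)²/2).
Σ(xᵢ−μ)² = (-1.09)² + (0.23)² + (-0.61)² + (-1.35)² + (0.08)² = 3.4420.
Posterior: Inv-Gamma(9.5 + 5/2, 18.0 + 3.4420/2) = Inv-Gamma(12.00, 19.72100).
E[σ²|data] = β/(α−1) = 19.72100/11.00 = 1.7928.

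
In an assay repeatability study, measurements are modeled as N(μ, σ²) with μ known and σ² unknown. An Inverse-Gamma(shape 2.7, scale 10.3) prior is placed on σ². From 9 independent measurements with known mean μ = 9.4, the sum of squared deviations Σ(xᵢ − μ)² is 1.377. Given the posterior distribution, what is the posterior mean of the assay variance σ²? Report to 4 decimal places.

With known mean μ and an Inverse-Gamma(α, β) prior on σ², the Normal likelihood is conjugate: posterior is Inv-Gamma(α + n/2, β + Σ(xᵢ−μ)²/2).
Posterior: Inv-Gamma(2.7 + 9/2, 10.3 + 1.377/2) = Inv-Gamma(7.20, 10.9885).
E[σ²|data] = β/(α−1) = 10.9885/6.20 = 1.7723.

1.7723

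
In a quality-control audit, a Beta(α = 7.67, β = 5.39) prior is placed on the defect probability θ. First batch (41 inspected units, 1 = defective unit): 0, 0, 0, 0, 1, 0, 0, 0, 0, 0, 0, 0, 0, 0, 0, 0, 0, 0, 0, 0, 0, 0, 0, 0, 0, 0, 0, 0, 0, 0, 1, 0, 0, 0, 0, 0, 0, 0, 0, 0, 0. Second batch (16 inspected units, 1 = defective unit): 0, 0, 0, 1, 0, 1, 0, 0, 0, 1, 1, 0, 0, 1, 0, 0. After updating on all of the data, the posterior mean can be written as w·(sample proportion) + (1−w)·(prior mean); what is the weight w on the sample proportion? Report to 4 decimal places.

0.8136

The Beta prior is conjugate to a Binomial/Bernoulli likelihood; the update adds successes to α and failures to β.
Total number of inspected units: n = 41 + 16 = 57.
Posterior mean = (α₀+k)/(α₀+β₀+n) = [n/(α₀+β₀+n)]·(k/n) + [(α₀+β₀)/(α₀+β₀+n)]·α₀/(α₀+β₀), so only n and the prior enter the weight.
The weight on the data is w = n/(α₀+β₀+n) = 57/(7.67+5.39+57) = 57/70.06 = 0.8136.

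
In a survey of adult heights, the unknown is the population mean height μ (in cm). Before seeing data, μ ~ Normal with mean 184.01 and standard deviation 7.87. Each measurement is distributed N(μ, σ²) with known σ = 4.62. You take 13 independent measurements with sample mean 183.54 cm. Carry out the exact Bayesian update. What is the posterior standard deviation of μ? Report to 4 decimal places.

1.2647

For Normal data with known variance σ², a Normal(μ₀, σ₀²) prior on μ is conjugate. Posterior precision = 1/σ₀² + n/σ²; posterior mean is the precision-weighted average of μ₀ and x̄.
σ₀² = 7.87² = 61.9369, σ² = 4.62² = 21.3444; σ² + n·σ₀² = 21.3444 + 13·61.9369 = 826.5241.
Posterior precision = 1/σ₀² + n/σ² = 1/61.9369 + 13/21.3444 = (σ² + n·σ₀²)/(σ₀²σ²) = 826.5241/(61.9369·21.3444); posterior variance σₙ² = σ₀²σ²/(σ² + n·σ₀²) = 61.9369·21.3444/826.5241 = 1.599477.
Posterior SD = √σₙ² = √(61.9369·21.3444/826.5241) = 1.2647.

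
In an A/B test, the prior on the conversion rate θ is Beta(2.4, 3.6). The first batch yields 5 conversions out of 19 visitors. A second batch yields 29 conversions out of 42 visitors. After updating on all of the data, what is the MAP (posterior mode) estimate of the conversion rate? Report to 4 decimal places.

The Beta prior is conjugate to a Binomial/Bernoulli likelihood; the update adds successes to α and failures to β.
After batch 1: Beta(2.4+5, 3.6+14) = Beta(7.4, 17.6).
After batch 2: Beta(7.4+29, 17.6+13) = Beta(36.4, 30.6).
Mode of Beta(a,b) for a,b>1 is (a−1)/(a+b−2) = 35.4/65.0 = 0.5446.

0.5446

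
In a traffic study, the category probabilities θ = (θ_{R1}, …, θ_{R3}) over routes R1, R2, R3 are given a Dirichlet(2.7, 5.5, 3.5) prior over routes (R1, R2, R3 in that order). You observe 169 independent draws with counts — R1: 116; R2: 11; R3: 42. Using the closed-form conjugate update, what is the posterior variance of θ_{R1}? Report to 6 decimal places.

The Dirichlet prior is conjugate to the Multinomial likelihood: each posterior αⱼ = prior αⱼ + observed count nⱼ.
Posterior concentration: (118.7, 16.5, 45.5), total = 180.7.
Var[θ_j] = α_j(Σα−α_j)/((Σα)²(Σα+1)) = 118.7·62.0/(180.7²·181.7) = 0.001240.

0.001240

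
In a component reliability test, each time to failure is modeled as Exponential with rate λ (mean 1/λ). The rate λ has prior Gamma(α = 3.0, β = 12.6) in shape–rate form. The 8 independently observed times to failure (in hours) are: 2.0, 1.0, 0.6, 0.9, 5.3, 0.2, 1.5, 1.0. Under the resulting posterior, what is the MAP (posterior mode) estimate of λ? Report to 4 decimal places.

0.3984

With a Gamma(shape α, rate β) prior on the exponential rate λ, the posterior after n observations with total T = Σxᵢ is Gamma(α+n, β+T).
Sum of observations T = 12.5 hours; n = 8.
Posterior: Gamma(3.0+8, 12.6+12.5) = Gamma(11.0, 25.1).
Mode = (α−1)/β = 0.3984.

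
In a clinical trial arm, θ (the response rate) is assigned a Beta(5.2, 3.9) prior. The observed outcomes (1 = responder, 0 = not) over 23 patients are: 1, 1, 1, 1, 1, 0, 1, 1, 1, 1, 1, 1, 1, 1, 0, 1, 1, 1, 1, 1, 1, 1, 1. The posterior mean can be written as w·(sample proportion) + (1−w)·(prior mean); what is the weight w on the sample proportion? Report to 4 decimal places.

0.7165

The Beta prior is conjugate to a Binomial/Bernoulli likelihood; the update adds successes to α and failures to β.
Posterior mean = (α₀+k)/(α₀+β₀+n) = [n/(α₀+β₀+n)]·(k/n) + [(α₀+β₀)/(α₀+β₀+n)]·α₀/(α₀+β₀), so only n and the prior enter the weight.
The weight on the data is w = n/(α₀+β₀+n) = 23/(5.2+3.9+23) = 23/32.1 = 0.7165.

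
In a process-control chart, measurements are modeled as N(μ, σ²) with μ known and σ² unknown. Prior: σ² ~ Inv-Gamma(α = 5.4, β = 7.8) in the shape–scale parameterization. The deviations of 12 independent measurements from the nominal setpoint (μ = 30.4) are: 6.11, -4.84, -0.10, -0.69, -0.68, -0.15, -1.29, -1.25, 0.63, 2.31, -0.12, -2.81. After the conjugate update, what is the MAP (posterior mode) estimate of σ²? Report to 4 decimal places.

With known mean μ and an Inverse-Gamma(α, β) prior on σ², the Normal likelihood is conjugate: posterior is Inv-Gamma(α + n/2, β + Σ(xᵢ−μ)²/2).
Σ(xᵢ−μ)² = (6.11)² + (-4.84)² + (-0.10)² + (-0.69)² + (-0.68)² + (-0.15)² + (-1.29)² + (-1.25)² + (0.63)² + (2.31)² + (-0.12)² + (-2.81)² = 78.5988.
Posterior: Inv-Gamma(5.4 + 12/2, 7.8 + 78.5988/2) = Inv-Gamma(11.40, 47.09940).
Mode = β/(α+1) = 47.09940/12.40 = 3.7983.

3.7983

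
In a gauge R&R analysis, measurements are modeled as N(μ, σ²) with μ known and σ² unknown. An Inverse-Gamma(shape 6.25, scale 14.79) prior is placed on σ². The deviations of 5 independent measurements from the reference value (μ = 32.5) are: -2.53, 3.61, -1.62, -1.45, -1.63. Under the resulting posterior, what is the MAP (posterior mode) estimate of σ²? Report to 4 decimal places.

2.8921

With known mean μ and an Inverse-Gamma(α, β) prior on σ², the Normal likelihood is conjugate: posterior is Inv-Gamma(α + n/2, β + Σ(xᵢ−μ)²/2).
Σ(xᵢ−μ)² = (-2.53)² + (3.61)² + (-1.62)² + (-1.45)² + (-1.63)² = 26.8168.
Posterior: Inv-Gamma(6.25 + 5/2, 14.79 + 26.8168/2) = Inv-Gamma(8.75, 28.19840).
Mode = β/(α+1) = 28.19840/9.75 = 2.8921.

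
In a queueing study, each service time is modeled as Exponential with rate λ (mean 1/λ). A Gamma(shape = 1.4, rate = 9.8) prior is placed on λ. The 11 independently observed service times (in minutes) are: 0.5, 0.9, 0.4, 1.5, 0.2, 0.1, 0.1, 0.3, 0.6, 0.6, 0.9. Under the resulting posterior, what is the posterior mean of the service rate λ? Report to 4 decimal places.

With a Gamma(shape α, rate β) prior on the exponential rate λ, the posterior after n observations with total T = Σxᵢ is Gamma(α+n, β+T).
Sum of observations T = 6.1 minutes; n = 11.
Posterior: Gamma(1.4+11, 9.8+6.1) = Gamma(12.4, 15.9).
Posterior mean of λ = α/β = 12.4/15.9 = 0.7799.

0.7799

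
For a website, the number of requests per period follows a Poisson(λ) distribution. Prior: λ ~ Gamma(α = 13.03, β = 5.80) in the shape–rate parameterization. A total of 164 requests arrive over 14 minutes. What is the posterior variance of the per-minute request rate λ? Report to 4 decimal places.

With a Gamma(shape α, rate β) prior, the Poisson likelihood is conjugate: the posterior is Gamma(α + ΣXᵢ, β + n).
Posterior: Gamma(α+S, β+n) = Gamma(13.03+164, 5.80+14) = Gamma(177.03, 19.80).
Var = α/β² = 177.03/19.80² = 0.4516.

0.4516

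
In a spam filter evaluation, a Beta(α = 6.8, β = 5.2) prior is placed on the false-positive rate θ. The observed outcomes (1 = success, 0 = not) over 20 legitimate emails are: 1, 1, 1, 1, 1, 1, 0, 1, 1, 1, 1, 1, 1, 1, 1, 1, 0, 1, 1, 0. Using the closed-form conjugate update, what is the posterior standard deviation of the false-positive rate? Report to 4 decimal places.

The Beta prior is conjugate to a Binomial/Bernoulli likelihood; the update adds successes to α and failures to β.
Posterior: Beta(α+k, β+n−k) = Beta(6.8+17, 5.2+3) = Beta(23.8, 8.2).
Var = αβ/((α+β)²(α+β+1)) = 23.8·8.2/(32.0²·33.0) = 0.00577533; SD = √0.00577533 = 0.0760.

0.0760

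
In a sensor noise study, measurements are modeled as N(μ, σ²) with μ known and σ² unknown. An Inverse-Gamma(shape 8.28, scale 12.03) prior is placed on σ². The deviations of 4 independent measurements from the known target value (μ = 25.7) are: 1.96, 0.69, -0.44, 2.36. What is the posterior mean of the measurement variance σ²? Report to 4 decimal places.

1.8395

With known mean μ and an Inverse-Gamma(α, β) prior on σ², the Normal likelihood is conjugate: posterior is Inv-Gamma(α + n/2, β + Σ(xᵢ−μ)²/2).
Σ(xᵢ−μ)² = (1.96)² + (0.69)² + (-0.44)² + (2.36)² = 10.0809.
Posterior: Inv-Gamma(8.28 + 4/2, 12.03 + 10.0809/2) = Inv-Gamma(10.28, 17.07045).
E[σ²|data] = β/(α−1) = 17.07045/9.28 = 1.8395.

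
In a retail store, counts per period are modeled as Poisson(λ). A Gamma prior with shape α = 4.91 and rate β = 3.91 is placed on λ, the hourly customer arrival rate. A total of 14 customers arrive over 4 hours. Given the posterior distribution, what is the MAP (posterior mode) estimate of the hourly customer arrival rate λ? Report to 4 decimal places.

With a Gamma(shape α, rate β) prior, the Poisson likelihood is conjugate: the posterior is Gamma(α + ΣXᵢ, β + n).
Posterior: Gamma(α+S, β+n) = Gamma(4.91+14, 3.91+4) = Gamma(18.91, 7.91).
Mode of Gamma(α,β) for α≥1 is (α−1)/β = 17.91/7.91 = 2.2642.

2.2642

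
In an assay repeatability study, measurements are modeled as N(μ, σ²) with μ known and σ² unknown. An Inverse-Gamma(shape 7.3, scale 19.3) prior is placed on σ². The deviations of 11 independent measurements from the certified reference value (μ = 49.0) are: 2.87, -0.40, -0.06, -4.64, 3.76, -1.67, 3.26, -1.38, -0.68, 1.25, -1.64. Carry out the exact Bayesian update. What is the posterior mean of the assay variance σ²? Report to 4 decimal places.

4.3518

With known mean μ and an Inverse-Gamma(α, β) prior on σ², the Normal likelihood is conjugate: posterior is Inv-Gamma(α + n/2, β + Σ(xᵢ−μ)²/2).
Σ(xᵢ−μ)² = (2.87)² + (-0.40)² + (-0.06)² + (-4.64)² + (3.76)² + (-1.67)² + (3.26)² + (-1.38)² + (-0.68)² + (1.25)² + (-1.64)² = 64.1031.
Posterior: Inv-Gamma(7.3 + 11/2, 19.3 + 64.1031/2) = Inv-Gamma(12.80, 51.35155).
E[σ²|data] = β/(α−1) = 51.35155/11.80 = 4.3518.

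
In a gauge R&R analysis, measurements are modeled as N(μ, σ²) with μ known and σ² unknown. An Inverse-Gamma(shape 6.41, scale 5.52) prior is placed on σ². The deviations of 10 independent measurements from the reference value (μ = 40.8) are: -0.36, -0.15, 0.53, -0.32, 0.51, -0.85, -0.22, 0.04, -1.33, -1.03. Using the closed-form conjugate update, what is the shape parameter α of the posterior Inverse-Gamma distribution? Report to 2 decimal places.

With known mean μ and an Inverse-Gamma(α, β) prior on σ², the Normal likelihood is conjugate: posterior is Inv-Gamma(α + n/2, β + Σ(xᵢ−μ)²/2).
Σ(xᵢ−μ)² = (-0.36)² + (-0.15)² + (0.53)² + (-0.32)² + (0.51)² + (-0.85)² + (-0.22)² + (0.04)² + (-1.33)² + (-1.03)² = 4.3978.
Posterior: Inv-Gamma(6.41 + 10/2, 5.52 + 4.3978/2) = Inv-Gamma(11.41, 7.71890).
Posterior α = 11.41.

11.41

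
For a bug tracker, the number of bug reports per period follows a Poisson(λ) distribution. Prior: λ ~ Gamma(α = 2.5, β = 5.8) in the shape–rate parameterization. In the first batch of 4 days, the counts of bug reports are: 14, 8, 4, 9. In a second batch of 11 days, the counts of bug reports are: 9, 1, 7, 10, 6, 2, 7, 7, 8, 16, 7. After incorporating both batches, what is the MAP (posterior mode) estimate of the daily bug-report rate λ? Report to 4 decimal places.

5.6010

With a Gamma(shape α, rate β) prior, the Poisson likelihood is conjugate: the posterior is Gamma(α + ΣXᵢ, β + n).
Batch 1: sum of counts S = 35 over n = 4 days.
After batch 1: Gamma(α+S, β+n) = Gamma(2.5+35, 5.8+4) = Gamma(37.5, 9.8).
Batch 2: sum of counts S = 80 over n = 11 days.
After batch 2: Gamma(α+S, β+n) = Gamma(37.5+80, 9.8+11) = Gamma(117.5, 20.8).
Mode of Gamma(α,β) for α≥1 is (α−1)/β = 116.5/20.8 = 5.6010.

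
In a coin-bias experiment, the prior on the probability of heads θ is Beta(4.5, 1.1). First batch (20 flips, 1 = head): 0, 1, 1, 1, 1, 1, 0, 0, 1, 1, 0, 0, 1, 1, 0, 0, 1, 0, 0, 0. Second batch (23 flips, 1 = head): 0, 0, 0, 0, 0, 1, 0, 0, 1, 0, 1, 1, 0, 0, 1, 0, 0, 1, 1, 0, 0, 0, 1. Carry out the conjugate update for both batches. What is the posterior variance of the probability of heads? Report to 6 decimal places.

The Beta prior is conjugate to a Binomial/Bernoulli likelihood; the update adds successes to α and failures to β.
After batch 1: Beta(4.5+10, 1.1+10) = Beta(14.5, 11.1).
After batch 2: Beta(14.5+8, 11.1+15) = Beta(22.5, 26.1).
Var = αβ/((α+β)²(α+β+1)) = 22.5·26.1/(48.6²·49.6) = 0.005013.

0.005013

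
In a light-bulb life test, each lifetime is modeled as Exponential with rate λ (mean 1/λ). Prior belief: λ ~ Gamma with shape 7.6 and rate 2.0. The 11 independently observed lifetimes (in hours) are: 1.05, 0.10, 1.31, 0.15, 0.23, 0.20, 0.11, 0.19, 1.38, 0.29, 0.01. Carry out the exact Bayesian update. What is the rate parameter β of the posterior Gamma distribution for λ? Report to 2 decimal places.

7.02

With a Gamma(shape α, rate β) prior on the exponential rate λ, the posterior after n observations with total T = Σxᵢ is Gamma(α+n, β+T).
Sum of observations T = 5.02 hours; n = 11.
Posterior: Gamma(7.6+11, 2.0+5.02) = Gamma(18.6, 7.02).
Posterior β = 7.02.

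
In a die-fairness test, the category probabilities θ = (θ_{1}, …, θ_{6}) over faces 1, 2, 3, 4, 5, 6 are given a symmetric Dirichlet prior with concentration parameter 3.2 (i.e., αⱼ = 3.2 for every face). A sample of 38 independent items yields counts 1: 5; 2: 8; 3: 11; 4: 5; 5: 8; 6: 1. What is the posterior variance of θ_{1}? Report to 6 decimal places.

The Dirichlet prior is conjugate to the Multinomial likelihood: each posterior αⱼ = prior αⱼ + observed count nⱼ.
Posterior concentration: (8.2, 11.2, 14.2, 8.2, 11.2, 4.2), total = 57.2.
Var[θ_j] = α_j(Σα−α_j)/((Σα)²(Σα+1)) = 8.2·49.0/(57.2²·58.2) = 0.002110.

0.002110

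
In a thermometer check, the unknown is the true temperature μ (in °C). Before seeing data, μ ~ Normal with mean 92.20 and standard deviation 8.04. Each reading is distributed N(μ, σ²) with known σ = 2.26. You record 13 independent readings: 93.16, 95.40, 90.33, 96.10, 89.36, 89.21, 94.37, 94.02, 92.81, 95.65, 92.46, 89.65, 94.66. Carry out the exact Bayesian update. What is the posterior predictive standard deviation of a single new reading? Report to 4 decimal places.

For Normal data with known variance σ², a Normal(μ₀, σ₀²) prior on μ is conjugate. Posterior precision = 1/σ₀² + n/σ²; posterior mean is the precision-weighted average of μ₀ and x̄.
σ₀² = 8.04² = 64.6416, σ² = 2.26² = 5.1076; σ² + n·σ₀² = 5.1076 + 13·64.6416 = 845.4484.
Posterior precision = 1/σ₀² + n/σ² = 1/64.6416 + 13/5.1076 = (σ² + n·σ₀²)/(σ₀²σ²) = 845.4484/(64.6416·5.1076); posterior variance σₙ² = σ₀²σ²/(σ² + n·σ₀²) = 64.6416·5.1076/845.4484 = 0.390519.
Predictive variance for one new observation = σₙ² + σ² = 64.6416·5.1076/845.4484 + 5.1076 = σ²·(σ₀² + 845.4484)/845.4484 = 5.1076·910.09/845.4484 = 5.498119; SD = √(5.1076·910.09/845.4484) = 2.3448.

2.3448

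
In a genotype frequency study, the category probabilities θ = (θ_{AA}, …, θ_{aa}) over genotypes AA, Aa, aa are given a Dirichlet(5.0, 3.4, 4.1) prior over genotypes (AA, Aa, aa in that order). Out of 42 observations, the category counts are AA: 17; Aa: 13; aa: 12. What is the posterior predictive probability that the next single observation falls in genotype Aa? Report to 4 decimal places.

0.3009

The Dirichlet prior is conjugate to the Multinomial likelihood: each posterior αⱼ = prior αⱼ + observed count nⱼ.
Posterior concentration: (22.0, 16.4, 16.1), total = 54.5.
P(next = Aa | data) = α_{Aa}/Σα = 0.3009.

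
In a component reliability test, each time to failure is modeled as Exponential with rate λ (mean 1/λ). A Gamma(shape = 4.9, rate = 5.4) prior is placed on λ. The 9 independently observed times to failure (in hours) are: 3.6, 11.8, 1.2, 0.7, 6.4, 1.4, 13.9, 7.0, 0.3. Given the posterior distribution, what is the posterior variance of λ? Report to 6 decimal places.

With a Gamma(shape α, rate β) prior on the exponential rate λ, the posterior after n observations with total T = Σxᵢ is Gamma(α+n, β+T).
Sum of observations T = 46.3 hours; n = 9.
Posterior: Gamma(4.9+9, 5.4+46.3) = Gamma(13.9, 51.7).
Var = α/β² = 0.005200.

0.005200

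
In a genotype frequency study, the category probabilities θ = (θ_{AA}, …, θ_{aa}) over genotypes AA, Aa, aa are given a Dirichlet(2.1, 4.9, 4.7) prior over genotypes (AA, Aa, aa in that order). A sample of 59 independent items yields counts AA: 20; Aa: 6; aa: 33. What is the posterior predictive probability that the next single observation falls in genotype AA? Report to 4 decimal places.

0.3126

The Dirichlet prior is conjugate to the Multinomial likelihood: each posterior αⱼ = prior αⱼ + observed count nⱼ.
Posterior concentration: (22.1, 10.9, 37.7), total = 70.7.
P(next = AA | data) = α_{AA}/Σα = 0.3126.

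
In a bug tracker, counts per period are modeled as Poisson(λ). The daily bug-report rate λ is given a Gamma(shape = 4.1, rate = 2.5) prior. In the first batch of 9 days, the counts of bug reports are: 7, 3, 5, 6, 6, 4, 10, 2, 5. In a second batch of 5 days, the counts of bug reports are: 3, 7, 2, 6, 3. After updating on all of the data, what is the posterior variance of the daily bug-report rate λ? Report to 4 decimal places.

0.2685

With a Gamma(shape α, rate β) prior, the Poisson likelihood is conjugate: the posterior is Gamma(α + ΣXᵢ, β + n).
Batch 1: sum of counts S = 48 over n = 9 days.
After batch 1: Gamma(α+S, β+n) = Gamma(4.1+48, 2.5+9) = Gamma(52.1, 11.5).
Batch 2: sum of counts S = 21 over n = 5 days.
After batch 2: Gamma(α+S, β+n) = Gamma(52.1+21, 11.5+5) = Gamma(73.1, 16.5).
Var = α/β² = 73.1/16.5² = 0.2685.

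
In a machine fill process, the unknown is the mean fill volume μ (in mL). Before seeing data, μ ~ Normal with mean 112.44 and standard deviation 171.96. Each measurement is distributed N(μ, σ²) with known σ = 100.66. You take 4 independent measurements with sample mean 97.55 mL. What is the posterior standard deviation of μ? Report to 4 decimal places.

For Normal data with known variance σ², a Normal(μ₀, σ₀²) prior on μ is conjugate. Posterior precision = 1/σ₀² + n/σ²; posterior mean is the precision-weighted average of μ₀ and x̄.
σ₀² = 171.96² = 29570.2416, σ² = 100.66² = 10132.4356; σ² + n·σ₀² = 10132.4356 + 4·29570.2416 = 128413.402.
Posterior precision = 1/σ₀² + n/σ² = 1/29570.2416 + 4/10132.4356 = (σ² + n·σ₀²)/(σ₀²σ²) = 128413.402/(29570.2416·10132.4356); posterior variance σₙ² = σ₀²σ²/(σ² + n·σ₀²) = 29570.2416·10132.4356/128413.402 = 2333.234413.
Posterior SD = √σₙ² = √(29570.2416·10132.4356/128413.402) = 48.3036.

48.3036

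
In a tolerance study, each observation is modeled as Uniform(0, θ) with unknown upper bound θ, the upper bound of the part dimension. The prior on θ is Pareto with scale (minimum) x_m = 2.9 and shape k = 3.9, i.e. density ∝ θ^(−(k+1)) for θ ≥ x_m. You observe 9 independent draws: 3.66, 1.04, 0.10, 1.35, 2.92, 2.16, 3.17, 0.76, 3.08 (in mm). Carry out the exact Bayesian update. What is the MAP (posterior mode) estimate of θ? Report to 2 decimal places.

3.66

A Pareto(scale x_m, shape k) prior on the upper bound θ of Uniform(0, θ) is conjugate: posterior is Pareto(max(x_m, max xᵢ), k + n).
Sample maximum = 3.66; prior scale x_m = 2.9 → posterior scale = max = 3.66.
Posterior shape = 3.9 + 9 = 12.9.
The Pareto density is decreasing on [x_m, ∞), so the mode is x_m = 3.66.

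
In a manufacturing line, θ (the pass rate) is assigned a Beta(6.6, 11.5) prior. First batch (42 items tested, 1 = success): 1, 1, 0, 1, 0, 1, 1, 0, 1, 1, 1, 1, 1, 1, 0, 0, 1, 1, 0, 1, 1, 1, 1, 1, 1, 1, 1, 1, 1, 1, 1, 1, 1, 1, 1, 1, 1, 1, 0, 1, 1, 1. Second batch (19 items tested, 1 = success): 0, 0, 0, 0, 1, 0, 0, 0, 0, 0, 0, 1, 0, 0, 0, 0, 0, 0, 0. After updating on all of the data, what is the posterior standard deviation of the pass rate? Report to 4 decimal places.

The Beta prior is conjugate to a Binomial/Bernoulli likelihood; the update adds successes to α and failures to β.
After batch 1: Beta(6.6+35, 11.5+7) = Beta(41.6, 18.5).
After batch 2: Beta(41.6+2, 18.5+17) = Beta(43.6, 35.5).
Var = αβ/((α+β)²(α+β+1)) = 43.6·35.5/(79.1²·80.1) = 0.00308837; SD = √0.00308837 = 0.0556.

0.0556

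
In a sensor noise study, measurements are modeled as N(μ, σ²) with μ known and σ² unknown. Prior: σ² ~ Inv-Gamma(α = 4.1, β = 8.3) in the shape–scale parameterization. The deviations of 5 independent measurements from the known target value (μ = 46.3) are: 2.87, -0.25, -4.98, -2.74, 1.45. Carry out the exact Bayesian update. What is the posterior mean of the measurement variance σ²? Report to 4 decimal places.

5.2955

With known mean μ and an Inverse-Gamma(α, β) prior on σ², the Normal likelihood is conjugate: posterior is Inv-Gamma(α + n/2, β + Σ(xᵢ−μ)²/2).
Σ(xᵢ−μ)² = (2.87)² + (-0.25)² + (-4.98)² + (-2.74)² + (1.45)² = 42.7099.
Posterior: Inv-Gamma(4.1 + 5/2, 8.3 + 42.7099/2) = Inv-Gamma(6.60, 29.65495).
E[σ²|data] = β/(α−1) = 29.65495/5.60 = 5.2955.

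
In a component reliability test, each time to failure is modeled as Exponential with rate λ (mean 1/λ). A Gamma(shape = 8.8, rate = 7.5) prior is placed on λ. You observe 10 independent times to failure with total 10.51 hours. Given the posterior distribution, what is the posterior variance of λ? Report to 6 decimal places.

With a Gamma(shape α, rate β) prior on the exponential rate λ, the posterior after n observations with total T = Σxᵢ is Gamma(α+n, β+T).
Posterior: Gamma(8.8+10, 7.5+10.51) = Gamma(18.8, 18.01).
Var = α/β² = 0.057960.

0.057960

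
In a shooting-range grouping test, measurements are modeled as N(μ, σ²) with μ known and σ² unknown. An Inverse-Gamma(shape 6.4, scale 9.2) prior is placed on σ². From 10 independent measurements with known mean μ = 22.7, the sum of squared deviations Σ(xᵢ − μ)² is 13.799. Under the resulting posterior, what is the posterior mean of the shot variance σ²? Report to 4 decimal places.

1.5480

With known mean μ and an Inverse-Gamma(α, β) prior on σ², the Normal likelihood is conjugate: posterior is Inv-Gamma(α + n/2, β + Σ(xᵢ−μ)²/2).
Posterior: Inv-Gamma(6.4 + 10/2, 9.2 + 13.799/2) = Inv-Gamma(11.40, 16.0995).
E[σ²|data] = β/(α−1) = 16.0995/10.40 = 1.5480.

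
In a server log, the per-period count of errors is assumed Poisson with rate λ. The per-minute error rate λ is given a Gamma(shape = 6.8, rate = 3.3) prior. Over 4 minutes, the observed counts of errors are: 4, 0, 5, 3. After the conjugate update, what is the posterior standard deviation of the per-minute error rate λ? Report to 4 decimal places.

With a Gamma(shape α, rate β) prior, the Poisson likelihood is conjugate: the posterior is Gamma(α + ΣXᵢ, β + n).
Sum of counts S = 12 over n = 4 minutes.
Posterior: Gamma(α+S, β+n) = Gamma(6.8+12, 3.3+4) = Gamma(18.8, 7.3).
SD = √α/β = √18.8/7.3 = 0.5940.

0.5940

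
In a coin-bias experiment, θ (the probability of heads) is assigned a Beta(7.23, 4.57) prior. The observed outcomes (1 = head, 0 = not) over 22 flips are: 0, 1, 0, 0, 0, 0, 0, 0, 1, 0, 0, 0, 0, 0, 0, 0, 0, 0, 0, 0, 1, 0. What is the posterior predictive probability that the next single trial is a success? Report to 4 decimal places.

The Beta prior is conjugate to a Binomial/Bernoulli likelihood; the update adds successes to α and failures to β.
Posterior: Beta(α+k, β+n−k) = Beta(7.23+3, 4.57+19) = Beta(10.23, 23.57).
For a single future Bernoulli trial, P(success | data) = α/(α+β) = 0.3027.

0.3027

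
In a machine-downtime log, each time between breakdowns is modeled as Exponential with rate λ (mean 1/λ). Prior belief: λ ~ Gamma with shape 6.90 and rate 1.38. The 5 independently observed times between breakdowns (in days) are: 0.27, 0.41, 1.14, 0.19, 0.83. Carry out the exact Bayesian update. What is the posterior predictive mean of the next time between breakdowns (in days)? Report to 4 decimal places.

With a Gamma(shape α, rate β) prior on the exponential rate λ, the posterior after n observations with total T = Σxᵢ is Gamma(α+n, β+T).
Sum of observations T = 2.84 days; n = 5.
Posterior: Gamma(6.90+5, 1.38+2.84) = Gamma(11.90, 4.22).
The predictive distribution for the next observation is Lomax; its mean is β/(α−1) = 4.22/10.90 = 0.3872.

0.3872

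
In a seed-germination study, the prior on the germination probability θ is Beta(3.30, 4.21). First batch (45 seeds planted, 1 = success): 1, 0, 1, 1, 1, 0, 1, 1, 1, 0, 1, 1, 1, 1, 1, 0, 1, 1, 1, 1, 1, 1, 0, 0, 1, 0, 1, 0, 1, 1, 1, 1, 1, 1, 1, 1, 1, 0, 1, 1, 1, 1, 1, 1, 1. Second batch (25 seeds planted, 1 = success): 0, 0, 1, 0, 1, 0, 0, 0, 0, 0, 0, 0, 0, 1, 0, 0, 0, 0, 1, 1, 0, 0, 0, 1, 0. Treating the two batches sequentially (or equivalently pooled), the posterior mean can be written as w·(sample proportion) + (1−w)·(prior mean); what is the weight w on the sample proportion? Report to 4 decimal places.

The Beta prior is conjugate to a Binomial/Bernoulli likelihood; the update adds successes to α and failures to β.
Total number of seeds planted: n = 45 + 25 = 70.
Posterior mean = (α₀+k)/(α₀+β₀+n) = [n/(α₀+β₀+n)]·(k/n) + [(α₀+β₀)/(α₀+β₀+n)]·α₀/(α₀+β₀), so only n and the prior enter the weight.
The weight on the data is w = n/(α₀+β₀+n) = 70/(3.30+4.21+70) = 70/77.51 = 0.9031.

0.9031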